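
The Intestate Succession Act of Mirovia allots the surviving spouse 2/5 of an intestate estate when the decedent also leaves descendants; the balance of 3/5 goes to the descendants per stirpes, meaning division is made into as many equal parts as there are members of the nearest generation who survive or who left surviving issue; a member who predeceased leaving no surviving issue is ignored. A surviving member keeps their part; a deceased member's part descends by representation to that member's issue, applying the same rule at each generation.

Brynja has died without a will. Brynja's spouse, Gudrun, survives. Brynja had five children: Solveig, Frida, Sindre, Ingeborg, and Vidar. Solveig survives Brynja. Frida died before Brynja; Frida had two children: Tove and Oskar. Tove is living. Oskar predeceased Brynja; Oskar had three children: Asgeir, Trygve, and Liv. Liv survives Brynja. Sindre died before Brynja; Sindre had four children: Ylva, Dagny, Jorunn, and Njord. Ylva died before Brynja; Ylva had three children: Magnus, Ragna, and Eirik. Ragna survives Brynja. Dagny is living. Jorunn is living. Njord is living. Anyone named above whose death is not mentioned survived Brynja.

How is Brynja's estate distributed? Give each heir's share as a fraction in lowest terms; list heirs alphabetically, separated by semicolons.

Gudrun, as surviving spouse, takes 2/5.
The remaining 3/5 passes to Brynja's descendants per stirpes.
The 3/5 is divided into 5 equal shares of 3/25 among Solveig, Frida, Sindre, Ingeborg, Vidar.
Solveig is living and takes 3/25.
Frida predeceased; the 3/25 allotted to Frida's branch passes to Frida's issue by representation.
The 3/25 is divided into 2 equal shares of 3/50 among Tove, Oskar.
Tove is living and takes 3/50.
Oskar predeceased; the 3/50 allotted to Oskar's branch passes to Oskar's issue by representation.
The 3/50 is divided into 3 equal shares of 1/50 among Asgeir, Trygve, Liv.
Asgeir is living and takes 1/50.
Trygve is living and takes 1/50.
Liv is living and takes 1/50.
Sindre predeceased; the 3/25 allotted to Sindre's branch passes to Sindre's issue by representation.
The 3/25 is divided into 4 equal shares of 3/100 among Ylva, Dagny, Jorunn, Njord.
Ylva predeceased; the 3/100 allotted to Ylva's branch passes to Ylva's issue by representation.
The 3/100 is divided into 3 equal shares of 1/100 among Magnus, Ragna, Eirik.
Magnus is living and takes 1/100.
Ragna is living and takes 1/100.
Eirik is living and takes 1/100.
Dagny is living and takes 3/100.
Jorunn is living and takes 3/100.
Njord is living and takes 3/100.
Ingeborg is living and takes 3/25.
Vidar is living and takes 3/25.

Asgeir 1/50; Dagny 3/100; Eirik 1/100; Gudrun 2/5; Ingeborg 3/25; Jorunn 3/100; Liv 1/50; Magnus 1/100; Njord 3/100; Ragna 1/100; Solveig 3/25; Tove 3/50; Trygve 1/50; Vidar 3/25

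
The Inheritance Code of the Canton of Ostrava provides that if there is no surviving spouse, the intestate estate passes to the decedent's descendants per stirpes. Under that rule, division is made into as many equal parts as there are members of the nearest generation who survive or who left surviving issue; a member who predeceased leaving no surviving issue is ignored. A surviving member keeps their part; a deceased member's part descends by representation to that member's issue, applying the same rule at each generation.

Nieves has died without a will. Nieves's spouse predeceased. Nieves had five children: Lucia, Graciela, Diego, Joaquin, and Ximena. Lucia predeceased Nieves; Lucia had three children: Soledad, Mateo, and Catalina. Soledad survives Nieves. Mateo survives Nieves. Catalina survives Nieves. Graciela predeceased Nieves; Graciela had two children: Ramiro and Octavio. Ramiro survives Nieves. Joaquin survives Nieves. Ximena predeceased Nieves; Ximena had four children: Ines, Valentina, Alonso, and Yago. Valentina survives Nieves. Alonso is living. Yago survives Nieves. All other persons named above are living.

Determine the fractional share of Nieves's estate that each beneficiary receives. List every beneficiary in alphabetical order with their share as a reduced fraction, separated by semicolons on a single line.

Alonso 1/20; Catalina 1/15; Diego 1/5; Ines 1/20; Joaquin 1/5; Mateo 1/15; Octavio 1/10; Ramiro 1/10; Soledad 1/15; Valentina 1/20; Yago 1/20

There is no surviving spouse, so the entire estate passes to Nieves's descendants per stirpes.
The estate is divided into 5 equal shares of 1/5 among Lucia, Graciela, Diego, Joaquin, Ximena.
Lucia predeceased; the 1/5 allotted to Lucia's branch passes to Lucia's issue by representation.
The 1/5 is divided into 3 equal shares of 1/15 among Soledad, Mateo, Catalina.
Soledad is living and takes 1/15.
Mateo is living and takes 1/15.
Catalina is living and takes 1/15.
Graciela predeceased; the 1/5 allotted to Graciela's branch passes to Graciela's issue by representation.
The 1/5 is divided into 2 equal shares of 1/10 among Ramiro, Octavio.
Ramiro is living and takes 1/10.
Octavio is living and takes 1/10.
Diego is living and takes 1/5.
Joaquin is living and takes 1/5.
Ximena predeceased; the 1/5 allotted to Ximena's branch passes to Ximena's issue by representation.
The 1/5 is divided into 4 equal shares of 1/20 among Ines, Valentina, Alonso, Yago.
Ines is living and takes 1/20.
Valentina is living and takes 1/20.
Alonso is living and takes 1/20.
Yago is living and takes 1/20.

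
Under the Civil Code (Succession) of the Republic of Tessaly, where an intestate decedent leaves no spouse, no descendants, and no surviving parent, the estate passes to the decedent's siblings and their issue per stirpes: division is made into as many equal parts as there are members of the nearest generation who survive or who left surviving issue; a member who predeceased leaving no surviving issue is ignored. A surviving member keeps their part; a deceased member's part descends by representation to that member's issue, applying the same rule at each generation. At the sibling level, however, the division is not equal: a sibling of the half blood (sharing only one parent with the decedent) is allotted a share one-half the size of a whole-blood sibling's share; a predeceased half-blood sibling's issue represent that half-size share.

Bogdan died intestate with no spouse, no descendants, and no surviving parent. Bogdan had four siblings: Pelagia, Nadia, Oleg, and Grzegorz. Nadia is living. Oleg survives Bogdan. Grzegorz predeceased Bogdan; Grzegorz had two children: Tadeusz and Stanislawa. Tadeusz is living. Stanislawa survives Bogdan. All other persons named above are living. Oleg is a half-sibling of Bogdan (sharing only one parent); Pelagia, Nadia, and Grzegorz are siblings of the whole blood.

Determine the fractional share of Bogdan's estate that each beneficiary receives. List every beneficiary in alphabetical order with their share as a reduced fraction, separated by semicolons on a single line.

Nadia 2/7; Oleg 1/7; Pelagia 2/7; Stanislawa 1/7; Tadeusz 1/7

No spouse, descendants, or parent survives, so the estate passes to Bogdan's siblings per stirpes.
Half-blood siblings count for one-half the weight of whole-blood siblings at the initial division.
Dividing 1 in proportion to weights (total weight 7/2): Pelagia (weight 1) → 2/7; Nadia (weight 1) → 2/7; Oleg (weight 1/2) → 1/7; Grzegorz (weight 1) → 2/7.
Pelagia is living and takes 2/7.
Nadia is living and takes 2/7.
Oleg is living and takes 1/7.
Grzegorz predeceased; the 2/7 allotted to Grzegorz's branch passes to Grzegorz's issue by representation.
The 2/7 is divided into 2 equal shares of 1/7 among Tadeusz, Stanislawa.
Tadeusz is living and takes 1/7.
Stanislawa is living and takes 1/7.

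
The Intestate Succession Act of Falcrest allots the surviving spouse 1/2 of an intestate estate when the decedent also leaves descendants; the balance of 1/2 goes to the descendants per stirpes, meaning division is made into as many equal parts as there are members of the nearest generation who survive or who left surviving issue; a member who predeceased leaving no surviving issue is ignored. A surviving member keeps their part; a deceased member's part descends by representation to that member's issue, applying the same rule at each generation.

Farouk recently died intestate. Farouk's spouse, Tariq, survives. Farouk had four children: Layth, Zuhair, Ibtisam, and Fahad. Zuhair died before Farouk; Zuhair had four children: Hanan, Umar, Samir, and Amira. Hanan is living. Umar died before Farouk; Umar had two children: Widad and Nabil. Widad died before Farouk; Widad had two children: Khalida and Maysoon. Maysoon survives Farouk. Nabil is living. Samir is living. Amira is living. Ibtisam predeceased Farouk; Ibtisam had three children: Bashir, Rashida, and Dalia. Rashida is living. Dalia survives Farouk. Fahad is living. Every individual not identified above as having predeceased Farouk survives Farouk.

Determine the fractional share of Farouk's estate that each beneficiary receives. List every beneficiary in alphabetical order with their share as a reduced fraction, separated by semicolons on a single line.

Amira 1/32; Bashir 1/24; Dalia 1/24; Fahad 1/8; Hanan 1/32; Khalida 1/128; Layth 1/8; Maysoon 1/128; Nabil 1/64; Rashida 1/24; Samir 1/32; Tariq 1/2

Tariq, as surviving spouse, takes 1/2.
The remaining 1/2 passes to Farouk's descendants per stirpes.
The 1/2 is divided into 4 equal shares of 1/8 among Layth, Zuhair, Ibtisam, Fahad.
Layth is living and takes 1/8.
Zuhair predeceased; the 1/8 allotted to Zuhair's branch passes to Zuhair's issue by representation.
The 1/8 is divided into 4 equal shares of 1/32 among Hanan, Umar, Samir, Amira.
Hanan is living and takes 1/32.
Umar predeceased; the 1/32 allotted to Umar's branch passes to Umar's issue by representation.
The 1/32 is divided into 2 equal shares of 1/64 among Widad, Nabil.
Widad predeceased; the 1/64 allotted to Widad's branch passes to Widad's issue by representation.
The 1/64 is divided into 2 equal shares of 1/128 among Khalida, Maysoon.
Khalida is living and takes 1/128.
Maysoon is living and takes 1/128.
Nabil is living and takes 1/64.
Samir is living and takes 1/32.
Amira is living and takes 1/32.
Ibtisam predeceased; the 1/8 allotted to Ibtisam's branch passes to Ibtisam's issue by representation.
The 1/8 is divided into 3 equal shares of 1/24 among Bashir, Rashida, Dalia.
Bashir is living and takes 1/24.
Rashida is living and takes 1/24.
Dalia is living and takes 1/24.
Fahad is living and takes 1/8.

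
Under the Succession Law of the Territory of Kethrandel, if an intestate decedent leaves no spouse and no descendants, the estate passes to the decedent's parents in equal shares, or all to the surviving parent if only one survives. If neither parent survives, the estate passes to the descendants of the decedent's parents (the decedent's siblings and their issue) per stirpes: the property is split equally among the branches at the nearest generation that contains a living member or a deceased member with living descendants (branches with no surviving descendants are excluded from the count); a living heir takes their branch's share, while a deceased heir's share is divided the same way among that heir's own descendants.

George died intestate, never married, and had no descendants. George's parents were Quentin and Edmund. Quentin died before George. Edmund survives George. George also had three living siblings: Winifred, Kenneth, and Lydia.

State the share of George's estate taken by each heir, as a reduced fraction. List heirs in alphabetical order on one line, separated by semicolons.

Only one parent, Edmund, survives, so Edmund takes the entire estate. The siblings take nothing because a surviving parent has priority.

Edmund 1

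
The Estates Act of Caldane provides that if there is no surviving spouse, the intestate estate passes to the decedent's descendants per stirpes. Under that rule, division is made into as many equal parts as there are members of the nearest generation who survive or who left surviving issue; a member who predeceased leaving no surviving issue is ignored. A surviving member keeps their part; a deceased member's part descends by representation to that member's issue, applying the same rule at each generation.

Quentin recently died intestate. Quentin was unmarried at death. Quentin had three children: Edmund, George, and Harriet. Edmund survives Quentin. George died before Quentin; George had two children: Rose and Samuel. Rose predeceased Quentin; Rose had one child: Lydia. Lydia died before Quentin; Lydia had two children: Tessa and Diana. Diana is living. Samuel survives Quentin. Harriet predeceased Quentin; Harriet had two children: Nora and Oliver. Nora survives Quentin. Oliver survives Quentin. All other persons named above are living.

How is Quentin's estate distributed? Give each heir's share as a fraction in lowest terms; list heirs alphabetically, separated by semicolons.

Diana 1/12; Edmund 1/3; Nora 1/6; Oliver 1/6; Samuel 1/6; Tessa 1/12

There is no surviving spouse, so the entire estate passes to Quentin's descendants per stirpes.
The estate is divided into 3 equal shares of 1/3 among Edmund, George, Harriet.
Edmund is living and takes 1/3.
George predeceased; the 1/3 allotted to George's branch passes to George's issue by representation.
The 1/3 is divided into 2 equal shares of 1/6 among Rose, Samuel.
Rose predeceased; the 1/6 allotted to Rose's branch passes to Rose's issue by representation.
Lydia's line is the sole branch at this level, so the full 1/6 passes to Lydia's issue by representation.
The 1/6 is divided into 2 equal shares of 1/12 among Tessa, Diana.
Tessa is living and takes 1/12.
Diana is living and takes 1/12.
Samuel is living and takes 1/6.
Harriet predeceased; the 1/3 allotted to Harriet's branch passes to Harriet's issue by representation.
The 1/3 is divided into 2 equal shares of 1/6 among Nora, Oliver.
Nora is living and takes 1/6.
Oliver is living and takes 1/6.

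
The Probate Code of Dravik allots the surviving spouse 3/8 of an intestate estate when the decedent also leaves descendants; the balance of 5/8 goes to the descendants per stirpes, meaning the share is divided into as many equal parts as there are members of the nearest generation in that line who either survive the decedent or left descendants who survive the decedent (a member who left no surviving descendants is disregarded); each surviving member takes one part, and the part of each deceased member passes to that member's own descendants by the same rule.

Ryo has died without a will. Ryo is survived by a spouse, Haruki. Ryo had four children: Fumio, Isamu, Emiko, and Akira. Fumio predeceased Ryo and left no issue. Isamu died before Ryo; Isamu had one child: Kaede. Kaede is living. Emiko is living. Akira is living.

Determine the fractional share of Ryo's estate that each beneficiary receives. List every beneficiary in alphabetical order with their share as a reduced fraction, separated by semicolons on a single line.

Akira 5/24; Emiko 5/24; Haruki 3/8; Kaede 5/24

Haruki, as surviving spouse, takes 3/8.
The remaining 5/8 passes to Ryo's descendants per stirpes.
Fumio left no surviving issue, so that branch lapses and is disregarded.
The 5/8 is divided into 3 equal shares of 5/24 among Isamu, Emiko, Akira.
Isamu predeceased; the 5/24 allotted to Isamu's branch passes to Isamu's issue by representation.
Kaede is the sole taker at this level and receives the full 5/24.
Emiko is living and takes 5/24.
Akira is living and takes 5/24.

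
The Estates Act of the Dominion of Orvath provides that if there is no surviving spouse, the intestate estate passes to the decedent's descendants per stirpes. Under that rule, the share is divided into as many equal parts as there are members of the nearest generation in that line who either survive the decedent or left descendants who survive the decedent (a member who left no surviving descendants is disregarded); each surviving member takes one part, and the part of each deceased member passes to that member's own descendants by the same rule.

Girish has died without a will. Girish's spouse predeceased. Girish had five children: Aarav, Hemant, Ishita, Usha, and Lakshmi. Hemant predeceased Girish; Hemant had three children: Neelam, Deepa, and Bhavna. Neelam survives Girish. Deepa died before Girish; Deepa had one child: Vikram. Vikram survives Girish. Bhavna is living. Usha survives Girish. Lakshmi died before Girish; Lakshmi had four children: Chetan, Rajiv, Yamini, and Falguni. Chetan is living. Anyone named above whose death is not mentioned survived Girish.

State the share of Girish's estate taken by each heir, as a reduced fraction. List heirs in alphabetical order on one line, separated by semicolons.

There is no surviving spouse, so the entire estate passes to Girish's descendants per stirpes.
The estate is divided into 5 equal shares of 1/5 among Aarav, Hemant, Ishita, Usha, Lakshmi.
Aarav is living and takes 1/5.
Hemant predeceased; the 1/5 allotted to Hemant's branch passes to Hemant's issue by representation.
The 1/5 is divided into 3 equal shares of 1/15 among Neelam, Deepa, Bhavna.
Neelam is living and takes 1/15.
Deepa predeceased; the 1/15 allotted to Deepa's branch passes to Deepa's issue by representation.
Vikram is the sole taker at this level and receives the full 1/15.
Bhavna is living and takes 1/15.
Ishita is living and takes 1/5.
Usha is living and takes 1/5.
Lakshmi predeceased; the 1/5 allotted to Lakshmi's branch passes to Lakshmi's issue by representation.
The 1/5 is divided into 4 equal shares of 1/20 among Chetan, Rajiv, Yamini, Falguni.
Chetan is living and takes 1/20.
Rajiv is living and takes 1/20.
Yamini is living and takes 1/20.
Falguni is living and takes 1/20.

Aarav 1/5; Bhavna 1/15; Chetan 1/20; Falguni 1/20; Ishita 1/5; Neelam 1/15; Rajiv 1/20; Usha 1/5; Vikram 1/15; Yamini 1/20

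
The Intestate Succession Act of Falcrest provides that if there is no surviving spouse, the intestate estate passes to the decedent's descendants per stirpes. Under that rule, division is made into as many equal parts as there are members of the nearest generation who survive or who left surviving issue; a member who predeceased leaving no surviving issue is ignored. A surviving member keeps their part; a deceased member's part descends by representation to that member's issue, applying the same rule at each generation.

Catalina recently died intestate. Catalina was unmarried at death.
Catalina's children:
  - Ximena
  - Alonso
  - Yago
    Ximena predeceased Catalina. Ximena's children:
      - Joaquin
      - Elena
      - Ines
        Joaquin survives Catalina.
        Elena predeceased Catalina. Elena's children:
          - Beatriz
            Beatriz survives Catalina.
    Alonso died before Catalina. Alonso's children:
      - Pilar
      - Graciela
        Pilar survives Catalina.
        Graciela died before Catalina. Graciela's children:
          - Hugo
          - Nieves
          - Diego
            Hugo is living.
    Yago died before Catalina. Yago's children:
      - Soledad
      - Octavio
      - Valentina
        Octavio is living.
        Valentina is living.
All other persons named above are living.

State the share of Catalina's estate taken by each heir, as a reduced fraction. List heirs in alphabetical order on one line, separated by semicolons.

There is no surviving spouse, so the entire estate passes to Catalina's descendants per stirpes.
The estate is divided into 3 equal shares of 1/3 among Ximena, Alonso, Yago.
Ximena predeceased; the 1/3 allotted to Ximena's branch passes to Ximena's issue by representation.
The 1/3 is divided into 3 equal shares of 1/9 among Joaquin, Elena, Ines.
Joaquin is living and takes 1/9.
Elena predeceased; the 1/9 allotted to Elena's branch passes to Elena's issue by representation.
Beatriz is the sole taker at this level and receives the full 1/9.
Ines is living and takes 1/9.
Alonso predeceased; the 1/3 allotted to Alonso's branch passes to Alonso's issue by representation.
The 1/3 is divided into 2 equal shares of 1/6 among Pilar, Graciela.
Pilar is living and takes 1/6.
Graciela predeceased; the 1/6 allotted to Graciela's branch passes to Graciela's issue by representation.
The 1/6 is divided into 3 equal shares of 1/18 among Hugo, Nieves, Diego.
Hugo is living and takes 1/18.
Nieves is living and takes 1/18.
Diego is living and takes 1/18.
Yago predeceased; the 1/3 allotted to Yago's branch passes to Yago's issue by representation.
The 1/3 is divided into 3 equal shares of 1/9 among Soledad, Octavio, Valentina.
Soledad is living and takes 1/9.
Octavio is living and takes 1/9.
Valentina is living and takes 1/9.

Beatriz 1/9; Diego 1/18; Hugo 1/18; Ines 1/9; Joaquin 1/9; Nieves 1/18; Octavio 1/9; Pilar 1/6; Soledad 1/9; Valentina 1/9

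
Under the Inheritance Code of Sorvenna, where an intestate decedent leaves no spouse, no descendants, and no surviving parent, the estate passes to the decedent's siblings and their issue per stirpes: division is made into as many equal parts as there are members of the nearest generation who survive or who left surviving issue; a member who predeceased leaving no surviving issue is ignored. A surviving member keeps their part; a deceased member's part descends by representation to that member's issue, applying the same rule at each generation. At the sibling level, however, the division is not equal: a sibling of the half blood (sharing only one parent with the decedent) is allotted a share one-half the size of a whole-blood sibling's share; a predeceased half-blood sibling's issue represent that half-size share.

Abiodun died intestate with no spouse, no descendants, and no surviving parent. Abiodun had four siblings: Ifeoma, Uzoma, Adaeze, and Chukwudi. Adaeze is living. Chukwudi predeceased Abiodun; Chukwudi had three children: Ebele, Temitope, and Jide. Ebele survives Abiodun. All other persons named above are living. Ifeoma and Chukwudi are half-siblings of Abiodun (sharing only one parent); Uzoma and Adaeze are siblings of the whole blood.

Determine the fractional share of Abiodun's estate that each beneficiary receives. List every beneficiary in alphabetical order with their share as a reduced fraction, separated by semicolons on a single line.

Adaeze 1/3; Ebele 1/18; Ifeoma 1/6; Jide 1/18; Temitope 1/18; Uzoma 1/3

No spouse, descendants, or parent survives, so the estate passes to Abiodun's siblings per stirpes.
Half-blood siblings count for one-half the weight of whole-blood siblings at the initial division.
Dividing 1 in proportion to weights (total weight 3): Ifeoma (weight 1/2) → 1/6; Uzoma (weight 1) → 1/3; Adaeze (weight 1) → 1/3; Chukwudi (weight 1/2) → 1/6.
Ifeoma is living and takes 1/6.
Uzoma is living and takes 1/3.
Adaeze is living and takes 1/3.
Chukwudi predeceased; the 1/6 allotted to Chukwudi's branch passes to Chukwudi's issue by representation.
The 1/6 is divided into 3 equal shares of 1/18 among Ebele, Temitope, Jide.
Ebele is living and takes 1/18.
Temitope is living and takes 1/18.
Jide is living and takes 1/18.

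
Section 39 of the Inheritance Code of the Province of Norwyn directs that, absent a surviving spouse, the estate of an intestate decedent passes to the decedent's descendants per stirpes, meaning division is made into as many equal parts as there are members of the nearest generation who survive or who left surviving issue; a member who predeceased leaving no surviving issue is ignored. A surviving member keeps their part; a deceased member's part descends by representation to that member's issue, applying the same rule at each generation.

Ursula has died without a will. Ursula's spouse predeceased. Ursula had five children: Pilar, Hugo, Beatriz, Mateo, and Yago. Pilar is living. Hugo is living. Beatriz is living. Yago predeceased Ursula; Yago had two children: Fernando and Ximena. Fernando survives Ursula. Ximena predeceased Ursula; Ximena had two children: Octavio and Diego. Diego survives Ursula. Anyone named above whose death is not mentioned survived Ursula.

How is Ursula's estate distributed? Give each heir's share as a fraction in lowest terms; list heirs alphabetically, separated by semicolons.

There is no surviving spouse, so the entire estate passes to Ursula's descendants per stirpes.
The estate is divided into 5 equal shares of 1/5 among Pilar, Hugo, Beatriz, Mateo, Yago.
Pilar is living and takes 1/5.
Hugo is living and takes 1/5.
Beatriz is living and takes 1/5.
Mateo is living and takes 1/5.
Yago predeceased; the 1/5 allotted to Yago's branch passes to Yago's issue by representation.
The 1/5 is divided into 2 equal shares of 1/10 among Fernando, Ximena.
Fernando is living and takes 1/10.
Ximena predeceased; the 1/10 allotted to Ximena's branch passes to Ximena's issue by representation.
The 1/10 is divided into 2 equal shares of 1/20 among Octavio, Diego.
Octavio is living and takes 1/20.
Diego is living and takes 1/20.

Beatriz 1/5; Diego 1/20; Fernando 1/10; Hugo 1/5; Mateo 1/5; Octavio 1/20; Pilar 1/5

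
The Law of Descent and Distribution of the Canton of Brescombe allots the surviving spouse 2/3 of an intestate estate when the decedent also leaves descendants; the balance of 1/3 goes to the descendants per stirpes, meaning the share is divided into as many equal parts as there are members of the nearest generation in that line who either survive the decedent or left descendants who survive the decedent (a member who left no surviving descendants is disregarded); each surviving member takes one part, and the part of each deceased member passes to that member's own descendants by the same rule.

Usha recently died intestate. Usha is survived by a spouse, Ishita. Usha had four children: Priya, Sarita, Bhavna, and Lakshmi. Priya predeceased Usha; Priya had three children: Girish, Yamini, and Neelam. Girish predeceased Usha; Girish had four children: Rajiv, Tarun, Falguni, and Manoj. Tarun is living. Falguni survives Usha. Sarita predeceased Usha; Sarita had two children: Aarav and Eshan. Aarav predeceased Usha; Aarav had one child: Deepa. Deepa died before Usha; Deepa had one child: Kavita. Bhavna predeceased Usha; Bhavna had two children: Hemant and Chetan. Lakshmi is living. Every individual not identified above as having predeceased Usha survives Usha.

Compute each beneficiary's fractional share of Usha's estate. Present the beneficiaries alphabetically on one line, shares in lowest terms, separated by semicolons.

Chetan 1/24; Eshan 1/24; Falguni 1/144; Hemant 1/24; Ishita 2/3; Kavita 1/24; Lakshmi 1/12; Manoj 1/144; Neelam 1/36; Rajiv 1/144; Tarun 1/144; Yamini 1/36

Ishita, as surviving spouse, takes 2/3.
The remaining 1/3 passes to Usha's descendants per stirpes.
The 1/3 is divided into 4 equal shares of 1/12 among Priya, Sarita, Bhavna, Lakshmi.
Priya predeceased; the 1/12 allotted to Priya's branch passes to Priya's issue by representation.
The 1/12 is divided into 3 equal shares of 1/36 among Girish, Yamini, Neelam.
Girish predeceased; the 1/36 allotted to Girish's branch passes to Girish's issue by representation.
The 1/36 is divided into 4 equal shares of 1/144 among Rajiv, Tarun, Falguni, Manoj.
Rajiv is living and takes 1/144.
Tarun is living and takes 1/144.
Falguni is living and takes 1/144.
Manoj is living and takes 1/144.
Yamini is living and takes 1/36.
Neelam is living and takes 1/36.
Sarita predeceased; the 1/12 allotted to Sarita's branch passes to Sarita's issue by representation.
The 1/12 is divided into 2 equal shares of 1/24 among Aarav, Eshan.
Aarav predeceased; the 1/24 allotted to Aarav's branch passes to Aarav's issue by representation.
Deepa's line is the sole branch at this level, so the full 1/24 passes to Deepa's issue by representation.
Kavita is the sole taker at this level and receives the full 1/24.
Eshan is living and takes 1/24.
Bhavna predeceased; the 1/12 allotted to Bhavna's branch passes to Bhavna's issue by representation.
The 1/12 is divided into 2 equal shares of 1/24 among Hemant, Chetan.
Hemant is living and takes 1/24.
Chetan is living and takes 1/24.
Lakshmi is living and takes 1/12.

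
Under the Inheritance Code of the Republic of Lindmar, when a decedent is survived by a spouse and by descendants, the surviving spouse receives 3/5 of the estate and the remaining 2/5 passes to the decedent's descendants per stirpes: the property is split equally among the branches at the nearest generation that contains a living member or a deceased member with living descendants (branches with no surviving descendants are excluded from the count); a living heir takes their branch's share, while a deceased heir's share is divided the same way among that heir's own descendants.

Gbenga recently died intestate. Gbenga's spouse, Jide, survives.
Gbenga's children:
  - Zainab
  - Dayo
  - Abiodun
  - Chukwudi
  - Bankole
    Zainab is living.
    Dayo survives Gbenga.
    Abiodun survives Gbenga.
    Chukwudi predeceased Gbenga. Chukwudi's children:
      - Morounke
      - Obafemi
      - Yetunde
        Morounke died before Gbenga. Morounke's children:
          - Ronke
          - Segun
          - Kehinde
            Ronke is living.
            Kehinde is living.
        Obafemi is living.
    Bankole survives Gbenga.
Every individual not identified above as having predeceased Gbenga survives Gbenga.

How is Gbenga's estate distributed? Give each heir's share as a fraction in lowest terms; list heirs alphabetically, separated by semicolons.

Abiodun 2/25; Bankole 2/25; Dayo 2/25; Jide 3/5; Kehinde 2/225; Obafemi 2/75; Ronke 2/225; Segun 2/225; Yetunde 2/75; Zainab 2/25

Jide, as surviving spouse, takes 3/5.
The remaining 2/5 passes to Gbenga's descendants per stirpes.
The 2/5 is divided into 5 equal shares of 2/25 among Zainab, Dayo, Abiodun, Chukwudi, Bankole.
Zainab is living and takes 2/25.
Dayo is living and takes 2/25.
Abiodun is living and takes 2/25.
Chukwudi predeceased; the 2/25 allotted to Chukwudi's branch passes to Chukwudi's issue by representation.
The 2/25 is divided into 3 equal shares of 2/75 among Morounke, Obafemi, Yetunde.
Morounke predeceased; the 2/75 allotted to Morounke's branch passes to Morounke's issue by representation.
The 2/75 is divided into 3 equal shares of 2/225 among Ronke, Segun, Kehinde.
Ronke is living and takes 2/225.
Segun is living and takes 2/225.
Kehinde is living and takes 2/225.
Obafemi is living and takes 2/75.
Yetunde is living and takes 2/75.
Bankole is living and takes 2/25.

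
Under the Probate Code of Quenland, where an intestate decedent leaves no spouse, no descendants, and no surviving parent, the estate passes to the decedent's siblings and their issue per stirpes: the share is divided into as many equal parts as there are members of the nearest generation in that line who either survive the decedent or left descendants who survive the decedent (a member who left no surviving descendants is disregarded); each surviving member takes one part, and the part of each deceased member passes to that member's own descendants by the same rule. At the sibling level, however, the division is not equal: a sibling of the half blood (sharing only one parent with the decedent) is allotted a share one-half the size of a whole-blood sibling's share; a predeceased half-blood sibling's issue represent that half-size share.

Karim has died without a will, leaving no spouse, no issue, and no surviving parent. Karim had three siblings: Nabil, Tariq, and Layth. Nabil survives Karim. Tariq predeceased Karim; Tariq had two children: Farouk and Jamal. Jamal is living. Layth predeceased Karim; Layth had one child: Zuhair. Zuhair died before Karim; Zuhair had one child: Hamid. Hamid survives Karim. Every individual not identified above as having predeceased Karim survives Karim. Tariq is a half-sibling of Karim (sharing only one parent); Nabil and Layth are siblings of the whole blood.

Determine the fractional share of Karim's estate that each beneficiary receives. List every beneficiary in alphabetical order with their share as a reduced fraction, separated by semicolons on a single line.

No spouse, descendants, or parent survives, so the estate passes to Karim's siblings per stirpes.
Half-blood siblings count for one-half the weight of whole-blood siblings at the initial division.
Dividing 1 in proportion to weights (total weight 5/2): Nabil (weight 1) → 2/5; Tariq (weight 1/2) → 1/5; Layth (weight 1) → 2/5.
Nabil is living and takes 2/5.
Tariq predeceased; the 1/5 allotted to Tariq's branch passes to Tariq's issue by representation.
The 1/5 is divided into 2 equal shares of 1/10 among Farouk, Jamal.
Farouk is living and takes 1/10.
Jamal is living and takes 1/10.
Layth predeceased; the 2/5 allotted to Layth's branch passes to Layth's issue by representation.
Zuhair's line is the sole branch at this level, so the full 2/5 passes to Zuhair's issue by representation.
Hamid is the sole taker at this level and receives the full 2/5.

Farouk 1/10; Hamid 2/5; Jamal 1/10; Nabil 2/5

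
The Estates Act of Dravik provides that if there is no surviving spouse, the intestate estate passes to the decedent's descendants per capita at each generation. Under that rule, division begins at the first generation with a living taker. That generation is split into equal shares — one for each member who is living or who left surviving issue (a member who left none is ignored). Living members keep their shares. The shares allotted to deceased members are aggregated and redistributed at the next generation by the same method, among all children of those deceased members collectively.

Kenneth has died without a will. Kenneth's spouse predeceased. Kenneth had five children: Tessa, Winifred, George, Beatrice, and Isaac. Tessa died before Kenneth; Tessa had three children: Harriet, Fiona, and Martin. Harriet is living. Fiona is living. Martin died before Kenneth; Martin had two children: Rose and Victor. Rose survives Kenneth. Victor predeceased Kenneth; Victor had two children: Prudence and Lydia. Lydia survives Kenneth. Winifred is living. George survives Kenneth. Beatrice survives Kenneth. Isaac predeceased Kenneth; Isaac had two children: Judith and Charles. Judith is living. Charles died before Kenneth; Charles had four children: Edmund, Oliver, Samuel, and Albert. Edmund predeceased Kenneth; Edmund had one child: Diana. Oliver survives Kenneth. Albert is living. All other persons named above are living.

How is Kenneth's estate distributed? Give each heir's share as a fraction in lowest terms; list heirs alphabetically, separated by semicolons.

There is no surviving spouse, so the entire estate passes to Kenneth's descendants per capita at each generation.
At generation 1 (Tessa, Winifred, George, Beatrice, Isaac) there are 5 shares of (1)/5 = 1/5 each.
Living: Winifred, George, and Beatrice — each takes 1/5.
Deceased: Tessa and Isaac. Their combined 2/5 is pooled and carried to generation 2.
At generation 2 (Harriet, Fiona, Martin, Judith, Charles) there are 5 shares of (2/5)/5 = 2/25 each.
Living: Harriet, Fiona, and Judith — each takes 2/25.
Deceased: Martin and Charles. Their combined 4/25 is pooled and carried to generation 3.
At generation 3 (Rose, Victor, Edmund, Oliver, Samuel, Albert) there are 6 shares of (4/25)/6 = 2/75 each.
Living: Rose, Oliver, Samuel, and Albert — each takes 2/75.
Deceased: Victor and Edmund. Their combined 4/75 is pooled and carried to generation 4.
At generation 4 (Prudence, Lydia, Diana) there are 3 shares of (4/75)/3 = 4/225 each.
Living: Prudence, Lydia, and Diana — each takes 4/225.

Albert 2/75; Beatrice 1/5; Diana 4/225; Fiona 2/25; George 1/5; Harriet 2/25; Judith 2/25; Lydia 4/225; Oliver 2/75; Prudence 4/225; Rose 2/75; Samuel 2/75; Winifred 1/5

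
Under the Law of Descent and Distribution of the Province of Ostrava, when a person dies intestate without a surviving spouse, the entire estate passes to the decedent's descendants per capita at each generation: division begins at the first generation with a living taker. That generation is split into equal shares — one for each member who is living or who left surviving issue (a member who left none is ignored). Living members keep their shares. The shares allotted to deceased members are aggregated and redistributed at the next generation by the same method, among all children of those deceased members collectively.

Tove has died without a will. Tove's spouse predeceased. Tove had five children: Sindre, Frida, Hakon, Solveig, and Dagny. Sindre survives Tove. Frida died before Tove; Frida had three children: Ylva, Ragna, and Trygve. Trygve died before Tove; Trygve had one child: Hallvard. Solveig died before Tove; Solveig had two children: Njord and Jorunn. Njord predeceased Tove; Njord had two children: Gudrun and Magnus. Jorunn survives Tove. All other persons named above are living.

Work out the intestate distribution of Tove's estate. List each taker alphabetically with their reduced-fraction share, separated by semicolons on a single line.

Dagny 1/5; Gudrun 4/75; Hakon 1/5; Hallvard 4/75; Jorunn 2/25; Magnus 4/75; Ragna 2/25; Sindre 1/5; Ylva 2/25

There is no surviving spouse, so the entire estate passes to Tove's descendants per capita at each generation.
At generation 1 (Sindre, Frida, Hakon, Solveig, Dagny) there are 5 shares of (1)/5 = 1/5 each.
Living: Sindre, Hakon, and Dagny — each takes 1/5.
Deceased: Frida and Solveig. Their combined 2/5 is pooled and carried to generation 2.
At generation 2 (Ylva, Ragna, Trygve, Njord, Jorunn) there are 5 shares of (2/5)/5 = 2/25 each.
Living: Ylva, Ragna, and Jorunn — each takes 2/25.
Deceased: Trygve and Njord. Their combined 4/25 is pooled and carried to generation 3.
At generation 3 (Hallvard, Gudrun, Magnus) there are 3 shares of (4/25)/3 = 4/75 each.
Living: Hallvard, Gudrun, and Magnus — each takes 4/75.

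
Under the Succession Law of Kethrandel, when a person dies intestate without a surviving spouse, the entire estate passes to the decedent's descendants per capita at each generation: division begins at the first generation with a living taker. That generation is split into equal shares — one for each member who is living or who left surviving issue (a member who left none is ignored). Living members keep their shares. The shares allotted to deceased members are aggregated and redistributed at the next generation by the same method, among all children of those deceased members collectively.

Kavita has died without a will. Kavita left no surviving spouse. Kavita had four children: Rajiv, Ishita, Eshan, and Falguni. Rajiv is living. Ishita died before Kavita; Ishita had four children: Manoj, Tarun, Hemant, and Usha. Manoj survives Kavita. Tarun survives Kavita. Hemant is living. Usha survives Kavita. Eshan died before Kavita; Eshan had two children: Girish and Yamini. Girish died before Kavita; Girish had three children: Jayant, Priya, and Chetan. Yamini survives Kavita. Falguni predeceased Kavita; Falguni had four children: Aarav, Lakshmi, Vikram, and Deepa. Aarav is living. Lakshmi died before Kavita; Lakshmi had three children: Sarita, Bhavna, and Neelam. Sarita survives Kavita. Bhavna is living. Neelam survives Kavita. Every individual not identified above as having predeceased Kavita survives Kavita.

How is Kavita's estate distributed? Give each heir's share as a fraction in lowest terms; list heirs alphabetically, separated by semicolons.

Aarav 3/40; Bhavna 1/40; Chetan 1/40; Deepa 3/40; Hemant 3/40; Jayant 1/40; Manoj 3/40; Neelam 1/40; Priya 1/40; Rajiv 1/4; Sarita 1/40; Tarun 3/40; Usha 3/40; Vikram 3/40; Yamini 3/40

There is no surviving spouse, so the entire estate passes to Kavita's descendants per capita at each generation.
At generation 1 (Rajiv, Ishita, Eshan, Falguni) there are 4 shares of (1)/4 = 1/4 each.
Living: Rajiv — each takes 1/4.
Deceased: Ishita, Eshan, and Falguni. Their combined 3/4 is pooled and carried to generation 2.
At generation 2 (Manoj, Tarun, Hemant, Usha, Girish, Yamini, Aarav, Lakshmi, Vikram, Deepa) there are 10 shares of (3/4)/10 = 3/40 each.
Living: Manoj, Tarun, Hemant, Usha, Yamini, Aarav, Vikram, and Deepa — each takes 3/40.
Deceased: Girish and Lakshmi. Their combined 3/20 is pooled and carried to generation 3.
At generation 3 (Jayant, Priya, Chetan, Sarita, Bhavna, Neelam) there are 6 shares of (3/20)/6 = 1/40 each.
Living: Jayant, Priya, Chetan, Sarita, Bhavna, and Neelam — each takes 1/40.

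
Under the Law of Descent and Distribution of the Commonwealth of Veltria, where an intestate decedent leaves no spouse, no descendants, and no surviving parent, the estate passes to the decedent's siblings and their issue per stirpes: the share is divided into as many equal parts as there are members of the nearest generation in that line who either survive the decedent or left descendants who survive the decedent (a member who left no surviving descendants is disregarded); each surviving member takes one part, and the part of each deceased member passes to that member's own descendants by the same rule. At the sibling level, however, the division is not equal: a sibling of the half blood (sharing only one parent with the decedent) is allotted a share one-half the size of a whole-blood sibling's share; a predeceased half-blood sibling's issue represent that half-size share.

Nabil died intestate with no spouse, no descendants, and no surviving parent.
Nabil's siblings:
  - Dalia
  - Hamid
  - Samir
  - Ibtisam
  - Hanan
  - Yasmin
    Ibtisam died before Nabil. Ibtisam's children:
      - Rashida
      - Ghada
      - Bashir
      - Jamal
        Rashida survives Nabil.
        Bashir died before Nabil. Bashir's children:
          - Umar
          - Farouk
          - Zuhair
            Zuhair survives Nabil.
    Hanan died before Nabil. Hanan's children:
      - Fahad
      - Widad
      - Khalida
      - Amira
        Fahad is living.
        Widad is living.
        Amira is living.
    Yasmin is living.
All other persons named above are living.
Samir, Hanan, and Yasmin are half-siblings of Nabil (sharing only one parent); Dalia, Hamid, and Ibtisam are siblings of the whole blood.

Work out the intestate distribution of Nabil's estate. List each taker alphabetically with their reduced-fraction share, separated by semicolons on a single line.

Amira 1/36; Dalia 2/9; Fahad 1/36; Farouk 1/54; Ghada 1/18; Hamid 2/9; Jamal 1/18; Khalida 1/36; Rashida 1/18; Samir 1/9; Umar 1/54; Widad 1/36; Yasmin 1/9; Zuhair 1/54

No spouse, descendants, or parent survives, so the estate passes to Nabil's siblings per stirpes.
Half-blood siblings count for one-half the weight of whole-blood siblings at the initial division.
Dividing 1 in proportion to weights (total weight 9/2): Dalia (weight 1) → 2/9; Hamid (weight 1) → 2/9; Samir (weight 1/2) → 1/9; Ibtisam (weight 1) → 2/9; Hanan (weight 1/2) → 1/9; Yasmin (weight 1/2) → 1/9.
Dalia is living and takes 2/9.
Hamid is living and takes 2/9.
Samir is living and takes 1/9.
Ibtisam predeceased; the 2/9 allotted to Ibtisam's branch passes to Ibtisam's issue by representation.
The 2/9 is divided into 4 equal shares of 1/18 among Rashida, Ghada, Bashir, Jamal.
Rashida is living and takes 1/18.
Ghada is living and takes 1/18.
Bashir predeceased; the 1/18 allotted to Bashir's branch passes to Bashir's issue by representation.
The 1/18 is divided into 3 equal shares of 1/54 among Umar, Farouk, Zuhair.
Umar is living and takes 1/54.
Farouk is living and takes 1/54.
Zuhair is living and takes 1/54.
Jamal is living and takes 1/18.
Hanan predeceased; the 1/9 allotted to Hanan's branch passes to Hanan's issue by representation.
The 1/9 is divided into 4 equal shares of 1/36 among Fahad, Widad, Khalida, Amira.
Fahad is living and takes 1/36.
Widad is living and takes 1/36.
Khalida is living and takes 1/36.
Amira is living and takes 1/36.
Yasmin is living and takes 1/9.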